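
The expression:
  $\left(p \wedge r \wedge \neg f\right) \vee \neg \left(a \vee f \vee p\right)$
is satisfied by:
  {r: True, a: False, f: False, p: False}
  {r: False, a: False, f: False, p: False}
  {r: True, p: True, a: False, f: False}
  {r: True, p: True, a: True, f: False}


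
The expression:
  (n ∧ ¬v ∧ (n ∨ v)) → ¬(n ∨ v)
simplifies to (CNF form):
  v ∨ ¬n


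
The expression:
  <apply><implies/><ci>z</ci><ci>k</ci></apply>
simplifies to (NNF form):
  <apply><or/><ci>k</ci><apply><not/><ci>z</ci></apply></apply>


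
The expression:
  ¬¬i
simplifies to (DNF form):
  i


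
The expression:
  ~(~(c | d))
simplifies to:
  c | d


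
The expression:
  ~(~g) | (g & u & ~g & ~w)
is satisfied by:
  {g: True}


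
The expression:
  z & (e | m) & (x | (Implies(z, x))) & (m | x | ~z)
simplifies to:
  x & z & (e | m)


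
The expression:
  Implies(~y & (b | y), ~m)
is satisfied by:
  {y: True, m: False, b: False}
  {m: False, b: False, y: False}
  {y: True, b: True, m: False}
  {b: True, m: False, y: False}
  {y: True, m: True, b: False}
  {m: True, y: False, b: False}
  {y: True, b: True, m: True}


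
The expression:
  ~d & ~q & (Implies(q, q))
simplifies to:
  ~d & ~q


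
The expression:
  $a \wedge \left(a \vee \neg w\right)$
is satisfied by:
  {a: True}


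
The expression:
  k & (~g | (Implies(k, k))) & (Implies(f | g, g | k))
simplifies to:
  k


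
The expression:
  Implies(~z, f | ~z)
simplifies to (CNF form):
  True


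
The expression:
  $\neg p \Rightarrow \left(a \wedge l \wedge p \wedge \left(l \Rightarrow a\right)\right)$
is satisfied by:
  {p: True}


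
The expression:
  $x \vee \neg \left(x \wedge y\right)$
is always true.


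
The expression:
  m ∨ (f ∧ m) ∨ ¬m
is always true.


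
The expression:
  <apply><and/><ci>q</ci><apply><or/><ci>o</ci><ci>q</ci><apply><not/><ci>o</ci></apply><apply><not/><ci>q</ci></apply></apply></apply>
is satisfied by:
  {q: True}


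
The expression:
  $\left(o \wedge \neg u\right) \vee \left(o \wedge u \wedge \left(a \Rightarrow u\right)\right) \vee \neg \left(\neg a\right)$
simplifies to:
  $a \vee o$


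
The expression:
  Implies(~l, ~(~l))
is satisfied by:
  {l: True}


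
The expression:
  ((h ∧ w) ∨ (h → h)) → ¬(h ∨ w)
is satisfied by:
  {w: False, h: False}


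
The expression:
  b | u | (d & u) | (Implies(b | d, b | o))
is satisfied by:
  {b: True, o: True, u: True, d: False}
  {b: True, o: True, u: False, d: False}
  {b: True, u: True, o: False, d: False}
  {b: True, u: False, o: False, d: False}
  {o: True, u: True, b: False, d: False}
  {o: True, b: False, u: False, d: False}
  {o: False, u: True, b: False, d: False}
  {o: False, b: False, u: False, d: False}
  {b: True, d: True, o: True, u: True}
  {b: True, d: True, o: True, u: False}
  {b: True, d: True, u: True, o: False}
  {b: True, d: True, u: False, o: False}
  {d: True, o: True, u: True, b: False}
  {d: True, o: True, u: False, b: False}
  {d: True, u: True, o: False, b: False}


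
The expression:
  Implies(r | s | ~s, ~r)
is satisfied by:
  {r: False}


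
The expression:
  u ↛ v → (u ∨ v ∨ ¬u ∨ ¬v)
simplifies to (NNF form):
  True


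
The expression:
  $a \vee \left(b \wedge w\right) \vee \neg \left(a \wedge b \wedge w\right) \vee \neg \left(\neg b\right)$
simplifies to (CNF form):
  $\text{True}$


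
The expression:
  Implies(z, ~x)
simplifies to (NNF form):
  ~x | ~z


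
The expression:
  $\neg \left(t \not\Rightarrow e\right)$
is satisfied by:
  {e: True, t: False}
  {t: False, e: False}
  {t: True, e: True}


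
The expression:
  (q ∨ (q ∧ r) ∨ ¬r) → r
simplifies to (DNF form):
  r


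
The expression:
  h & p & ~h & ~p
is never true.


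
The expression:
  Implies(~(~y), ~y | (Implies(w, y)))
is always true.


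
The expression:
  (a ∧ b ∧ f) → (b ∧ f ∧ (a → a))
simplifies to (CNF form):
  True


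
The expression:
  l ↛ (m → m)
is never true.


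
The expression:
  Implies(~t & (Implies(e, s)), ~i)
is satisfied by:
  {t: True, e: True, s: False, i: False}
  {t: True, s: False, e: False, i: False}
  {t: True, e: True, s: True, i: False}
  {t: True, s: True, e: False, i: False}
  {e: True, t: False, s: False, i: False}
  {t: False, s: False, e: False, i: False}
  {e: True, s: True, t: False, i: False}
  {s: True, t: False, e: False, i: False}
  {i: True, e: True, t: True, s: False}
  {i: True, t: True, s: False, e: False}
  {i: True, e: True, t: True, s: True}
  {i: True, t: True, s: True, e: False}
  {i: True, e: True, t: False, s: False}


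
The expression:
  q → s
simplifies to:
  s ∨ ¬q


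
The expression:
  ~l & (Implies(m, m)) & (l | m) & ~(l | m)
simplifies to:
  False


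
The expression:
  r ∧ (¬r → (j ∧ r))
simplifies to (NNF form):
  r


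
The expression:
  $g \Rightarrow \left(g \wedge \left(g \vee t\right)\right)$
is always true.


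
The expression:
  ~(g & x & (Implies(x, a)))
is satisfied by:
  {x: False, a: False, g: False}
  {g: True, x: False, a: False}
  {a: True, x: False, g: False}
  {g: True, a: True, x: False}
  {x: True, g: False, a: False}
  {g: True, x: True, a: False}
  {a: True, x: True, g: False}


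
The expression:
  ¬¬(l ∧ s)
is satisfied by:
  {s: True, l: True}


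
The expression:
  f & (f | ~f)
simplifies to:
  f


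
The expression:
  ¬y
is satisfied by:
  {y: False}


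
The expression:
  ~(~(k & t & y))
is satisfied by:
  {t: True, y: True, k: True}


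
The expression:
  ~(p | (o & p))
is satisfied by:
  {p: False}


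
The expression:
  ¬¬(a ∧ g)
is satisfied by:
  {a: True, g: True}


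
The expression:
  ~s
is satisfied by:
  {s: False}


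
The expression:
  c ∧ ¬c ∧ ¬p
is never true.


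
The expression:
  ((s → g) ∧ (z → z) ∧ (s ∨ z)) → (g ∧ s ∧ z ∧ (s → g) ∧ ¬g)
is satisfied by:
  {g: False, z: False, s: False}
  {s: True, g: False, z: False}
  {s: True, z: True, g: False}
  {g: True, z: False, s: False}


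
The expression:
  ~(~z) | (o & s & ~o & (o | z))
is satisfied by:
  {z: True}


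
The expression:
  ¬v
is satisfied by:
  {v: False}


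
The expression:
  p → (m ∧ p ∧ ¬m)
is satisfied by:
  {p: False}


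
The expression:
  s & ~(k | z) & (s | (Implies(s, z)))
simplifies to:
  s & ~k & ~z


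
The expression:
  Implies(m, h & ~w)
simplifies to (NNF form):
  ~m | (h & ~w)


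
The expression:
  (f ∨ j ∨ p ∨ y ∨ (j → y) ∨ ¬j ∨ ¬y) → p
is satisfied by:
  {p: True}


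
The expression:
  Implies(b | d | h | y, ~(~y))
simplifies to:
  y | (~b & ~d & ~h)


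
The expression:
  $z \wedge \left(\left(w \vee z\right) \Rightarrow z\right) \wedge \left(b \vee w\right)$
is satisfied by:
  {z: True, b: True, w: True}
  {z: True, b: True, w: False}
  {z: True, w: True, b: False}


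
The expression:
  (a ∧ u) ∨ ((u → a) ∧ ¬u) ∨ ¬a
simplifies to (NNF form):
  True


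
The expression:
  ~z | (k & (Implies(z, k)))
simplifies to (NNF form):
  k | ~z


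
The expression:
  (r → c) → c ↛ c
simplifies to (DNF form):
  r ∧ ¬c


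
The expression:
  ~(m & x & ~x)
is always true.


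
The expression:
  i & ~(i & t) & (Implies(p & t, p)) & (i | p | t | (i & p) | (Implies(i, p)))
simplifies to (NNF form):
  i & ~t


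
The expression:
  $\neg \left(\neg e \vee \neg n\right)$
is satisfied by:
  {e: True, n: True}


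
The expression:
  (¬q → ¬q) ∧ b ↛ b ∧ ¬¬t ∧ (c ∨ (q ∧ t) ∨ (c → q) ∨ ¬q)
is never true.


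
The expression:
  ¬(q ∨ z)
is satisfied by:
  {q: False, z: False}


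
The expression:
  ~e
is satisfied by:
  {e: False}


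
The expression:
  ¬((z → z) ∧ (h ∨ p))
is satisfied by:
  {p: False, h: False}


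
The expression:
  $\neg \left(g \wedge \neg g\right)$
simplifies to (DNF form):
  $\text{True}$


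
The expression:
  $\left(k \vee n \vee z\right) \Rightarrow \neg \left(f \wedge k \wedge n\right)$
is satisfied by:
  {k: False, n: False, f: False}
  {f: True, k: False, n: False}
  {n: True, k: False, f: False}
  {f: True, n: True, k: False}
  {k: True, f: False, n: False}
  {f: True, k: True, n: False}
  {n: True, k: True, f: False}


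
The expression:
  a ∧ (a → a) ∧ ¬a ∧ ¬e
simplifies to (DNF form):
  False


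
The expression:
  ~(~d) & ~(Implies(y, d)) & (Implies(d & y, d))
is never true.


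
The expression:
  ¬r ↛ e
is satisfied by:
  {e: True, r: False}
  {r: False, e: False}
  {r: True, e: True}


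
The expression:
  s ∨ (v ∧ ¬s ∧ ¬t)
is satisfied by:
  {v: True, s: True, t: False}
  {s: True, t: False, v: False}
  {v: True, s: True, t: True}
  {s: True, t: True, v: False}
  {v: True, t: False, s: False}


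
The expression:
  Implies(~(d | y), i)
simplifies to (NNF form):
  d | i | y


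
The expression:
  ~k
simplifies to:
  ~k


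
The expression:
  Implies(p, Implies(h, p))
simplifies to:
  True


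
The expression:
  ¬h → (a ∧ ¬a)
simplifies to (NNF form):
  h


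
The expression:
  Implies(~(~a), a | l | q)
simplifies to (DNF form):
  True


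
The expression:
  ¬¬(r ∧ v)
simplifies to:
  r ∧ v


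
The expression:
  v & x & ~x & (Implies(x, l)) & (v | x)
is never true.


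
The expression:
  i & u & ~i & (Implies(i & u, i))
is never true.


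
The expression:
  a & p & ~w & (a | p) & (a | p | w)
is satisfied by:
  {a: True, p: True, w: False}


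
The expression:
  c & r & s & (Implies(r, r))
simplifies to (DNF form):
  c & r & s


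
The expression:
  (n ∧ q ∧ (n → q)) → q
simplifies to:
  True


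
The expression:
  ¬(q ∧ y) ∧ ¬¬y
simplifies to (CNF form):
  y ∧ ¬q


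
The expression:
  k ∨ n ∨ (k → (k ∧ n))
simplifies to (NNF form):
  True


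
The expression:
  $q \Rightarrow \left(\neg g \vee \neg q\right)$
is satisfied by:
  {g: False, q: False}
  {q: True, g: False}
  {g: True, q: False}


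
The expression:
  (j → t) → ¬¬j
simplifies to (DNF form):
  j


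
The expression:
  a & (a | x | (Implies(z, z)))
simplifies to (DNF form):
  a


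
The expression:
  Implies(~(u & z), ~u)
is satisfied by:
  {z: True, u: False}
  {u: False, z: False}
  {u: True, z: True}


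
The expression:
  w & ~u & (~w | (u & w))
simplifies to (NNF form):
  False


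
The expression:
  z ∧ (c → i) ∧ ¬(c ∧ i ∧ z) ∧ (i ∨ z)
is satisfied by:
  {z: True, c: False}


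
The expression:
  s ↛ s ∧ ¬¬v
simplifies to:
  False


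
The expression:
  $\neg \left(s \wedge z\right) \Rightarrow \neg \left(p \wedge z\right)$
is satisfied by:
  {s: True, p: False, z: False}
  {p: False, z: False, s: False}
  {z: True, s: True, p: False}
  {z: True, p: False, s: False}
  {s: True, p: True, z: False}
  {p: True, s: False, z: False}
  {z: True, p: True, s: True}


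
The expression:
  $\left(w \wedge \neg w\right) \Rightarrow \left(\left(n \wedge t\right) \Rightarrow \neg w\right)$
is always true.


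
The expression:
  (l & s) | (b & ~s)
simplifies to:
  (l & s) | (b & ~s)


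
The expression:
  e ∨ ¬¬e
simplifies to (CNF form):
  e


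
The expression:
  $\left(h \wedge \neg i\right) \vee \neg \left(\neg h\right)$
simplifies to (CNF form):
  $h$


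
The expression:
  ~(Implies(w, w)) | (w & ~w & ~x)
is never true.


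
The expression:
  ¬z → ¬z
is always true.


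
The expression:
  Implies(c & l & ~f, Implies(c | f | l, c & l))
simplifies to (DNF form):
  True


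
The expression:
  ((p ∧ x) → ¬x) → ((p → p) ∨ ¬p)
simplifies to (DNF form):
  True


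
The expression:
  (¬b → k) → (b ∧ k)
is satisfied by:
  {k: False, b: False}
  {b: True, k: True}


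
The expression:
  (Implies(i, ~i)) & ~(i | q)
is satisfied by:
  {q: False, i: False}


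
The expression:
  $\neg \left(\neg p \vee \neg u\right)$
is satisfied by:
  {p: True, u: True}


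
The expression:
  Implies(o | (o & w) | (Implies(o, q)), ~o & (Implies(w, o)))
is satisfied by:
  {o: False, w: False}


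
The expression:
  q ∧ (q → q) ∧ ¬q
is never true.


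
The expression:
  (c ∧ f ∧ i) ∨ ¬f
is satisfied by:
  {c: True, i: True, f: False}
  {c: True, i: False, f: False}
  {i: True, c: False, f: False}
  {c: False, i: False, f: False}
  {f: True, c: True, i: True}


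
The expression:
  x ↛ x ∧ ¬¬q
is never true.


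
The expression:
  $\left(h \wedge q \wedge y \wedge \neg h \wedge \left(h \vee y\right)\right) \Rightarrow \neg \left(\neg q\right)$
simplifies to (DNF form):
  $\text{True}$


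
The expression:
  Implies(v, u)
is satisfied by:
  {u: True, v: False}
  {v: False, u: False}
  {v: True, u: True}


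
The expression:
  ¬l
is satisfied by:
  {l: False}


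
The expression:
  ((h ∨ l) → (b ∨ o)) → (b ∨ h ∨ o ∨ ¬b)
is always true.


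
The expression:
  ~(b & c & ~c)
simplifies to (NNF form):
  True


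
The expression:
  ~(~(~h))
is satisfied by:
  {h: False}


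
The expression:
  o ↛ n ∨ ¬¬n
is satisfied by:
  {n: True, o: True}
  {n: True, o: False}
  {o: True, n: False}


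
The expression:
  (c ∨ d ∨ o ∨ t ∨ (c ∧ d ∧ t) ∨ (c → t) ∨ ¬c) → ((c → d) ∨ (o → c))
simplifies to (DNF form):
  True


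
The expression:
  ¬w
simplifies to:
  ¬w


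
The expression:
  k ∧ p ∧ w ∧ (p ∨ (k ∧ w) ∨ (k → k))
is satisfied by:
  {p: True, w: True, k: True}


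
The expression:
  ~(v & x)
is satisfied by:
  {v: False, x: False}
  {x: True, v: False}
  {v: True, x: False}


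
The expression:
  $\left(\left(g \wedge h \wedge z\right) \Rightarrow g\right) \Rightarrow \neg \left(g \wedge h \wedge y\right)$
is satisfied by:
  {h: False, y: False, g: False}
  {g: True, h: False, y: False}
  {y: True, h: False, g: False}
  {g: True, y: True, h: False}
  {h: True, g: False, y: False}
  {g: True, h: True, y: False}
  {y: True, h: True, g: False}


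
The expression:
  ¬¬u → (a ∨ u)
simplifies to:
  True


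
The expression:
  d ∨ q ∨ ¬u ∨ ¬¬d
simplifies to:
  d ∨ q ∨ ¬u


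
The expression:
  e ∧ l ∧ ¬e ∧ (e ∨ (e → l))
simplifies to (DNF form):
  False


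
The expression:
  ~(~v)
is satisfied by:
  {v: True}


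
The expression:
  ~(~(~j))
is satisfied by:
  {j: False}


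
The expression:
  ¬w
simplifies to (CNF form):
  ¬w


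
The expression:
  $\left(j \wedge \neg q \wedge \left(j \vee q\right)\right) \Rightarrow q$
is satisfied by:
  {q: True, j: False}
  {j: False, q: False}
  {j: True, q: True}


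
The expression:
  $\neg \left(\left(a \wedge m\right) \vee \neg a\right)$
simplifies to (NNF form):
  $a \wedge \neg m$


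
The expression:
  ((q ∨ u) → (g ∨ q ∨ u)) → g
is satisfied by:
  {g: True}


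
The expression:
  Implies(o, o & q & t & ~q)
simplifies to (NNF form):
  ~o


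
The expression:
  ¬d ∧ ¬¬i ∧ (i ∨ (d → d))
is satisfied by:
  {i: True, d: False}


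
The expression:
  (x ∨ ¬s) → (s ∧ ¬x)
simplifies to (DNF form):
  s ∧ ¬x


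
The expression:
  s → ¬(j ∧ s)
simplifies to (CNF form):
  ¬j ∨ ¬s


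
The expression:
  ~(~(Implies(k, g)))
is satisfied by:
  {g: True, k: False}
  {k: False, g: False}
  {k: True, g: True}


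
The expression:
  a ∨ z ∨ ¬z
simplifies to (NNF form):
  True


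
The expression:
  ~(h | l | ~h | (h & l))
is never true.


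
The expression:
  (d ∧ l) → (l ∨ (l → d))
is always true.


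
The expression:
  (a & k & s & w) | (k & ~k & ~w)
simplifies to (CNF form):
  a & k & s & w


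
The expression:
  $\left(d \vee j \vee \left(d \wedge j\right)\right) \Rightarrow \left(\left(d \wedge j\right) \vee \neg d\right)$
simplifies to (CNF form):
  $j \vee \neg d$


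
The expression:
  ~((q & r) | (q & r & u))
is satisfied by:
  {q: False, r: False}
  {r: True, q: False}
  {q: True, r: False}


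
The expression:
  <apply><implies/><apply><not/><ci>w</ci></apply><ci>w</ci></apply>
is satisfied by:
  {w: True}


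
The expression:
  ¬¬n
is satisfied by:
  {n: True}


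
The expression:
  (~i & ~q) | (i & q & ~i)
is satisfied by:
  {q: False, i: False}


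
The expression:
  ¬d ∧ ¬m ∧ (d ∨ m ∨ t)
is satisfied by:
  {t: True, d: False, m: False}


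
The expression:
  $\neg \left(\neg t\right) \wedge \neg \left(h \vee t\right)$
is never true.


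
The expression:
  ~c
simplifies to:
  ~c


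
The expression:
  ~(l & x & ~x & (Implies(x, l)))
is always true.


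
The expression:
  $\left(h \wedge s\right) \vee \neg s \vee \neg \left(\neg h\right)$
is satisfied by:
  {h: True, s: False}
  {s: False, h: False}
  {s: True, h: True}


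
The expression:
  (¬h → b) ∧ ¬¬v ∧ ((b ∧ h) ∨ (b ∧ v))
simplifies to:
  b ∧ v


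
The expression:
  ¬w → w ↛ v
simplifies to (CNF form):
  w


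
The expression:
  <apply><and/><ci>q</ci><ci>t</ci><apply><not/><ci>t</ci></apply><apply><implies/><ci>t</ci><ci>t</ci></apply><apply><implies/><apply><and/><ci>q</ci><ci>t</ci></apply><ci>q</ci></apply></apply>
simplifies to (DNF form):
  <false/>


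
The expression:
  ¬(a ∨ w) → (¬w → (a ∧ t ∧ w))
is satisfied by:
  {a: True, w: True}
  {a: True, w: False}
  {w: True, a: False}


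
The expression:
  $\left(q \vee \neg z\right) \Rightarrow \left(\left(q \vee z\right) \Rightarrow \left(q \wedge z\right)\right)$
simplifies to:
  $z \vee \neg q$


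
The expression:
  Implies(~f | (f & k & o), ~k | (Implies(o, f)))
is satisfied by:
  {f: True, k: False, o: False}
  {f: False, k: False, o: False}
  {o: True, f: True, k: False}
  {o: True, f: False, k: False}
  {k: True, f: True, o: False}
  {k: True, f: False, o: False}
  {k: True, o: True, f: True}


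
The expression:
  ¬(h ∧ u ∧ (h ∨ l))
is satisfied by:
  {h: False, u: False}
  {u: True, h: False}
  {h: True, u: False}


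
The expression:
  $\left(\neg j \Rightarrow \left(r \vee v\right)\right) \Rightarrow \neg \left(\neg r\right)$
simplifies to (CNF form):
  $\left(r \vee \neg j\right) \wedge \left(r \vee \neg v\right)$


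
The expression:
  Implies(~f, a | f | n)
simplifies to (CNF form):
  a | f | n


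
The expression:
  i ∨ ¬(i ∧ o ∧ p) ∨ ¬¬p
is always true.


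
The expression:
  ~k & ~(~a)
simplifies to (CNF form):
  a & ~k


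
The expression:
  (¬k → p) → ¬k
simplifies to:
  ¬k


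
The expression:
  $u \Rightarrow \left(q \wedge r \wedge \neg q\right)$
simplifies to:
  $\neg u$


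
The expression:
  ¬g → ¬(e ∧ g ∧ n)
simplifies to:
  True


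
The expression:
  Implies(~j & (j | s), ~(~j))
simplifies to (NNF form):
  j | ~s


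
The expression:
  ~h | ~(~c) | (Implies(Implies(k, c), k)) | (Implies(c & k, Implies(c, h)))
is always true.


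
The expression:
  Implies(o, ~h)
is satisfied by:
  {h: False, o: False}
  {o: True, h: False}
  {h: True, o: False}


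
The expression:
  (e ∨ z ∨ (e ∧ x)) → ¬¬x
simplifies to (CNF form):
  (x ∨ ¬e) ∧ (x ∨ ¬z)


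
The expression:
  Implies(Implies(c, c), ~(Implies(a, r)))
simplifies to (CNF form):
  a & ~r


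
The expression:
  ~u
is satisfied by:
  {u: False}


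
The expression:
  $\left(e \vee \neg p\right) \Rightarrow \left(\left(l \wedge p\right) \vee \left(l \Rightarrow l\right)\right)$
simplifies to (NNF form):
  $\text{True}$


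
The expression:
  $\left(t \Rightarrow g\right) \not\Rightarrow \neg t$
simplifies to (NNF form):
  $g \wedge t$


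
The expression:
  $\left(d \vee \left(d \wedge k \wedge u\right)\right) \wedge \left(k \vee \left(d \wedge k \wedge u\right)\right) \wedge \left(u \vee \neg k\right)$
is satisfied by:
  {u: True, d: True, k: True}


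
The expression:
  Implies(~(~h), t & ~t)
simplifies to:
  ~h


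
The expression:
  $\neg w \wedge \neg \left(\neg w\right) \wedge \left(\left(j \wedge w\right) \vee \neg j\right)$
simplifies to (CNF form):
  $\text{False}$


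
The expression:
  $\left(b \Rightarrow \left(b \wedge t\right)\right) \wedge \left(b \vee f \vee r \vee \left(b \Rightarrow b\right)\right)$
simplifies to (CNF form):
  $t \vee \neg b$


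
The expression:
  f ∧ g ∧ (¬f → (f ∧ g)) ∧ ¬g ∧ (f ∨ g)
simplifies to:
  False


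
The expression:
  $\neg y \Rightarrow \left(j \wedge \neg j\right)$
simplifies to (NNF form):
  $y$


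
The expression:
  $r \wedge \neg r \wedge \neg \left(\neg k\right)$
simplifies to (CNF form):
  $\text{False}$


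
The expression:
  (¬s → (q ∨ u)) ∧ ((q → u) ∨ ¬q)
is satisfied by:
  {u: True, s: True, q: False}
  {u: True, s: False, q: False}
  {q: True, u: True, s: True}
  {q: True, u: True, s: False}
  {s: True, q: False, u: False}


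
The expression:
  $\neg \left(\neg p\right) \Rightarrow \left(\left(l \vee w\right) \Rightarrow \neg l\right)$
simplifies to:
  $\neg l \vee \neg p$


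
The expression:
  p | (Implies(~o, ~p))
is always true.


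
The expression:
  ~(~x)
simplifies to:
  x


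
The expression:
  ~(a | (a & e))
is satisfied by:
  {a: False}


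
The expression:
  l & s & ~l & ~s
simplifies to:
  False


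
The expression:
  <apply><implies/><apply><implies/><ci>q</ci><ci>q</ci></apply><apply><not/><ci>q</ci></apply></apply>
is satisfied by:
  {q: False}


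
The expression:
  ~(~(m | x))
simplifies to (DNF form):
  m | x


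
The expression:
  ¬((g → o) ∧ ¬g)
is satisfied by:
  {g: True}


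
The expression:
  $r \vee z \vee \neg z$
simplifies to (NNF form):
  $\text{True}$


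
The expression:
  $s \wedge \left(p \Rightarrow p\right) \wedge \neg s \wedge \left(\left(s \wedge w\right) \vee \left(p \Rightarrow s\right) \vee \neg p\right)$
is never true.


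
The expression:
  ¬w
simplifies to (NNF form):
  ¬w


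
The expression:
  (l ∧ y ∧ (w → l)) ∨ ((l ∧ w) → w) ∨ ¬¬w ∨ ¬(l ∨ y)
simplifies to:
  True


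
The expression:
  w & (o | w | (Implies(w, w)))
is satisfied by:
  {w: True}


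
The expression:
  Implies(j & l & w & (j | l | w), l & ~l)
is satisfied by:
  {l: False, w: False, j: False}
  {j: True, l: False, w: False}
  {w: True, l: False, j: False}
  {j: True, w: True, l: False}
  {l: True, j: False, w: False}
  {j: True, l: True, w: False}
  {w: True, l: True, j: False}


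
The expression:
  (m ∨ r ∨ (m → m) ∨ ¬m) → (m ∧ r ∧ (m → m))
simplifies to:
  m ∧ r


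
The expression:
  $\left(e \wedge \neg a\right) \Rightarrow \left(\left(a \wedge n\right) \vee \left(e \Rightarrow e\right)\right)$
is always true.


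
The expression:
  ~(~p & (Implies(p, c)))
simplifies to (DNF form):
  p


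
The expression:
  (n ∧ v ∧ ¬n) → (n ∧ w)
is always true.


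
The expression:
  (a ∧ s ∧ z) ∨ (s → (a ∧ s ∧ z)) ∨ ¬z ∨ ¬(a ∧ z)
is always true.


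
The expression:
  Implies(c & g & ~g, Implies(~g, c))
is always true.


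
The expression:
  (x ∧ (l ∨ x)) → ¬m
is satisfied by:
  {m: False, x: False}
  {x: True, m: False}
  {m: True, x: False}


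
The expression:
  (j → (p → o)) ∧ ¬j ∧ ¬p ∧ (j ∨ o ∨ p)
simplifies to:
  o ∧ ¬j ∧ ¬p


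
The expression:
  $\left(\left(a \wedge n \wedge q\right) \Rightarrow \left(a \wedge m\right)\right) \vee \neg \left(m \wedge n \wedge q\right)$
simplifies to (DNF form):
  $\text{True}$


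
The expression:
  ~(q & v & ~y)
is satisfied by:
  {y: True, v: False, q: False}
  {v: False, q: False, y: False}
  {y: True, q: True, v: False}
  {q: True, v: False, y: False}
  {y: True, v: True, q: False}
  {v: True, y: False, q: False}
  {y: True, q: True, v: True}


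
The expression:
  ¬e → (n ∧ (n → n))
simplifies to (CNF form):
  e ∨ n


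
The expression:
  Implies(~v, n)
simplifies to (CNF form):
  n | v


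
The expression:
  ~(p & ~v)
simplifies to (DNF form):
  v | ~p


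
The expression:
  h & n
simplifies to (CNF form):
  h & n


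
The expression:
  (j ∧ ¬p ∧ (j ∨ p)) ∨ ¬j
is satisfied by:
  {p: False, j: False}
  {j: True, p: False}
  {p: True, j: False}


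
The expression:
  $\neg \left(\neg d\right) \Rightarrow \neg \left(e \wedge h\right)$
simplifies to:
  $\neg d \vee \neg e \vee \neg h$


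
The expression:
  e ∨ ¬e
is always true.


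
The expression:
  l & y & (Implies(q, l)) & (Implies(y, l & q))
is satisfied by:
  {q: True, y: True, l: True}


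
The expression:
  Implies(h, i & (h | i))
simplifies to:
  i | ~h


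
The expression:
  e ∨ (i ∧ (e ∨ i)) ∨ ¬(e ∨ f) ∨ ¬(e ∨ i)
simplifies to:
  True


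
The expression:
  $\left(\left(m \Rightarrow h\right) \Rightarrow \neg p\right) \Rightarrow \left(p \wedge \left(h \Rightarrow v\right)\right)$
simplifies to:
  $p$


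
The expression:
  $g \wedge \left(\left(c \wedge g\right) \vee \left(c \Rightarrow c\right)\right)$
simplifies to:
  $g$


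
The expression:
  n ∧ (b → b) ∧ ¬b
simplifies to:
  n ∧ ¬b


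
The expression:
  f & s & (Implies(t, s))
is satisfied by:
  {s: True, f: True}


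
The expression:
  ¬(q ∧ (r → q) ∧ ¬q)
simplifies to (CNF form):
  True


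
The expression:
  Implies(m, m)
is always true.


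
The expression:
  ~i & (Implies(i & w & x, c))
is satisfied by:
  {i: False}


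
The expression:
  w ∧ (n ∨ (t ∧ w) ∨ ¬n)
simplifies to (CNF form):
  w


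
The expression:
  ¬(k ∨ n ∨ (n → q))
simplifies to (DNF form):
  False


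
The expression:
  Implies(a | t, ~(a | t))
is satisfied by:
  {t: False, a: False}


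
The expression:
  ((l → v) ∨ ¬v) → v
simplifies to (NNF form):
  v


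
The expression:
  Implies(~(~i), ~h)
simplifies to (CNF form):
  ~h | ~i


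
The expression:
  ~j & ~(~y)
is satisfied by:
  {y: True, j: False}


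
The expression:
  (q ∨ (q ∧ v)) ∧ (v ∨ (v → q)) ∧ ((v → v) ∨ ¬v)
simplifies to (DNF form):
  q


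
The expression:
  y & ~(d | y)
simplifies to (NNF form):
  False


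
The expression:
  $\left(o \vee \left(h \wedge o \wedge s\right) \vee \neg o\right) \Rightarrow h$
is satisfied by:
  {h: True}


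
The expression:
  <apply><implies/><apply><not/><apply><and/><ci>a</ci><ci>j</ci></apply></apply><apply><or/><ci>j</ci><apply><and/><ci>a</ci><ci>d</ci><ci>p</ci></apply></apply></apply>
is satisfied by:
  {d: True, j: True, a: True, p: True}
  {d: True, j: True, a: True, p: False}
  {d: True, j: True, p: True, a: False}
  {d: True, j: True, p: False, a: False}
  {j: True, a: True, p: True, d: False}
  {j: True, a: True, p: False, d: False}
  {j: True, a: False, p: True, d: False}
  {j: True, a: False, p: False, d: False}
  {d: True, a: True, p: True, j: False}


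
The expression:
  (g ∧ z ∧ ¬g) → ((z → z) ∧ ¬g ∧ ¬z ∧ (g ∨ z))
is always true.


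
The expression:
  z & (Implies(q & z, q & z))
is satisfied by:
  {z: True}


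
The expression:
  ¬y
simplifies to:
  ¬y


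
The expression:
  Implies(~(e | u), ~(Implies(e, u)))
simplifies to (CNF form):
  e | u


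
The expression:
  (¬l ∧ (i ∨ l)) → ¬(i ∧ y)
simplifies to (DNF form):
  l ∨ ¬i ∨ ¬y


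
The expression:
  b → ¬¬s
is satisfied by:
  {s: True, b: False}
  {b: False, s: False}
  {b: True, s: True}


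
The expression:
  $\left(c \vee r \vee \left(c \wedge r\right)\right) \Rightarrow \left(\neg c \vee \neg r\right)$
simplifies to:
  $\neg c \vee \neg r$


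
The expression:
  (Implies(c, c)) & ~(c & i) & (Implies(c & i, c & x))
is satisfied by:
  {c: False, i: False}
  {i: True, c: False}
  {c: True, i: False}


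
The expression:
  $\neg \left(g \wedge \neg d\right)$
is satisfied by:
  {d: True, g: False}
  {g: False, d: False}
  {g: True, d: True}


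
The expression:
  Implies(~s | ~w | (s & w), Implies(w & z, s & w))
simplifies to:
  s | ~w | ~z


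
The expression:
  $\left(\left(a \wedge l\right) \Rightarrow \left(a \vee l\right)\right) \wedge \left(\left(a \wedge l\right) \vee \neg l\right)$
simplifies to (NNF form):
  $a \vee \neg l$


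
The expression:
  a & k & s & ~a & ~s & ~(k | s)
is never true.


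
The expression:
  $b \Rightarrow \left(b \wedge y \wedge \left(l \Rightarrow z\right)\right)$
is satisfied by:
  {y: True, z: True, l: False, b: False}
  {y: True, z: False, l: False, b: False}
  {y: True, l: True, z: True, b: False}
  {y: True, l: True, z: False, b: False}
  {z: True, y: False, l: False, b: False}
  {y: False, z: False, l: False, b: False}
  {l: True, z: True, y: False, b: False}
  {l: True, y: False, z: False, b: False}
  {y: True, b: True, z: True, l: False}
  {y: True, b: True, z: False, l: False}
  {y: True, b: True, l: True, z: True}


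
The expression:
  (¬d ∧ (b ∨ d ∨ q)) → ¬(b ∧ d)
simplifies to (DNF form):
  True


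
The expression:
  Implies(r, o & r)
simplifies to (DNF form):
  o | ~r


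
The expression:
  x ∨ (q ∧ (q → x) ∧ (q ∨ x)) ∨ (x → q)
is always true.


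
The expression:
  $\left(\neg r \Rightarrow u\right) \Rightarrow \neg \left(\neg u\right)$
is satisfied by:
  {u: True, r: False}
  {r: False, u: False}
  {r: True, u: True}


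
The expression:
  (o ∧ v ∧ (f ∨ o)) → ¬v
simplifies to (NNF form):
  ¬o ∨ ¬v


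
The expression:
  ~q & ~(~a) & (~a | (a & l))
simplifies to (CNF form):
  a & l & ~q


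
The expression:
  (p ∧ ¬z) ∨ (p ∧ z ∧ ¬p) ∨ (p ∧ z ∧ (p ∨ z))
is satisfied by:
  {p: True}


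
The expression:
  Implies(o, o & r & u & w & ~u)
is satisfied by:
  {o: False}


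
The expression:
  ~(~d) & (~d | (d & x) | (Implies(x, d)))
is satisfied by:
  {d: True}


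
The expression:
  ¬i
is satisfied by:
  {i: False}


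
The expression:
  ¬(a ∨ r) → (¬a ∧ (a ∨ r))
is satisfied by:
  {r: True, a: True}
  {r: True, a: False}
  {a: True, r: False}


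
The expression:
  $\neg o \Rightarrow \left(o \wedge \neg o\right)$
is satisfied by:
  {o: True}


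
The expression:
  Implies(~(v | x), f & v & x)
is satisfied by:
  {x: True, v: True}
  {x: True, v: False}
  {v: True, x: False}


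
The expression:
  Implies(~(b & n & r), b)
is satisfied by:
  {b: True}


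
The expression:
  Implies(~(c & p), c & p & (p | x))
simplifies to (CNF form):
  c & p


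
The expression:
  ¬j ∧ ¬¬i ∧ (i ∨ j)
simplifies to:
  i ∧ ¬j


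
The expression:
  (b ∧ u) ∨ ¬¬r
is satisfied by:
  {r: True, b: True, u: True}
  {r: True, b: True, u: False}
  {r: True, u: True, b: False}
  {r: True, u: False, b: False}
  {b: True, u: True, r: False}


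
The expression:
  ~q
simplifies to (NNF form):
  ~q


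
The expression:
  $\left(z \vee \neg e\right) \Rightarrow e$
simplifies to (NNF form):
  $e$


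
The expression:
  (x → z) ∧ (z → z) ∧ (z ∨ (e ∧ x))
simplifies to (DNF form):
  z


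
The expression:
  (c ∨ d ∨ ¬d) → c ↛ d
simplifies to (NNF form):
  c ∧ ¬d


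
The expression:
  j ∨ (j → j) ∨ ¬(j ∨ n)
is always true.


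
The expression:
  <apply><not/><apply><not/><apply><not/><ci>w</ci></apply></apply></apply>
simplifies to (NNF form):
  <apply><not/><ci>w</ci></apply>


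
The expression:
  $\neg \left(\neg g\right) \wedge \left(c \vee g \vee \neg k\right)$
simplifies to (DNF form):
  $g$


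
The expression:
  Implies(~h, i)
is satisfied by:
  {i: True, h: True}
  {i: True, h: False}
  {h: True, i: False}


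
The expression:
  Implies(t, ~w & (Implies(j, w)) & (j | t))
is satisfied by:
  {j: False, t: False, w: False}
  {w: True, j: False, t: False}
  {j: True, w: False, t: False}
  {w: True, j: True, t: False}
  {t: True, w: False, j: False}


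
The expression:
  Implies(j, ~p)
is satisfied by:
  {p: False, j: False}
  {j: True, p: False}
  {p: True, j: False}


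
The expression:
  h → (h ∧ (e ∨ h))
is always true.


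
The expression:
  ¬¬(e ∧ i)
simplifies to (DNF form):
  e ∧ i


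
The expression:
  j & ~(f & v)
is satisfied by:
  {j: True, v: False, f: False}
  {j: True, f: True, v: False}
  {j: True, v: True, f: False}


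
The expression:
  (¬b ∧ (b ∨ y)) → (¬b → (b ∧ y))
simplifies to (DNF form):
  b ∨ ¬y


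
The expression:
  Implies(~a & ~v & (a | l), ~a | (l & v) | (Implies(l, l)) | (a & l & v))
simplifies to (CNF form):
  True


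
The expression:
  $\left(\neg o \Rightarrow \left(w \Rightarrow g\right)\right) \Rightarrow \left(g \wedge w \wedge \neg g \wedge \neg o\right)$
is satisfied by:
  {w: True, g: False, o: False}


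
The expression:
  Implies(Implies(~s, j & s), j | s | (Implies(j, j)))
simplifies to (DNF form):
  True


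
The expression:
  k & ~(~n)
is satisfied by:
  {n: True, k: True}


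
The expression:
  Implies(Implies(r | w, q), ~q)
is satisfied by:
  {q: False}


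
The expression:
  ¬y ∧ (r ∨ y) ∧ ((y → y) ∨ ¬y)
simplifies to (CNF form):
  r ∧ ¬y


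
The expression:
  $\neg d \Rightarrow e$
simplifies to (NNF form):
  $d \vee e$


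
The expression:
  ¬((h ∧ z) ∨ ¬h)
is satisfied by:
  {h: True, z: False}


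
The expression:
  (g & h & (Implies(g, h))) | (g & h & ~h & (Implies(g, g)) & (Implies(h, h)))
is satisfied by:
  {h: True, g: True}


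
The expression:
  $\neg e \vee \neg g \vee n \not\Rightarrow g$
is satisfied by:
  {g: False, e: False}
  {e: True, g: False}
  {g: True, e: False}


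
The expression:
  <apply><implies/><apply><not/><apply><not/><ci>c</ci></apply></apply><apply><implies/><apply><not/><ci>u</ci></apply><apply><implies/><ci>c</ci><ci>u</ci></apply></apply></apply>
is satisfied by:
  {u: True, c: False}
  {c: False, u: False}
  {c: True, u: True}


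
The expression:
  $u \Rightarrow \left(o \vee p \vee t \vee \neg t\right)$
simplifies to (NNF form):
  $\text{True}$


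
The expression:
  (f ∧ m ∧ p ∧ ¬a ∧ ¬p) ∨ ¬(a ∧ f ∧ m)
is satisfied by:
  {m: False, a: False, f: False}
  {f: True, m: False, a: False}
  {a: True, m: False, f: False}
  {f: True, a: True, m: False}
  {m: True, f: False, a: False}
  {f: True, m: True, a: False}
  {a: True, m: True, f: False}


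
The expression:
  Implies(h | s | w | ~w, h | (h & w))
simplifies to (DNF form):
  h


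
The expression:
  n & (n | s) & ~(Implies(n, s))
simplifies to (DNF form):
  n & ~s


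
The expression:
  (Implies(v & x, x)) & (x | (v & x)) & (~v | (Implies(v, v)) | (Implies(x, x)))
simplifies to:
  x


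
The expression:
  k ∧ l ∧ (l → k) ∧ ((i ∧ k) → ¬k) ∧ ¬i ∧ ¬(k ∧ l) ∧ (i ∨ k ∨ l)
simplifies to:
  False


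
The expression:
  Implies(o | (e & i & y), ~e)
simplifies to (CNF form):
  (~e | ~o) & (~e | ~i | ~o) & (~e | ~i | ~y) & (~e | ~o | ~y)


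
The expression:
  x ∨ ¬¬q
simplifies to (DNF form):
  q ∨ x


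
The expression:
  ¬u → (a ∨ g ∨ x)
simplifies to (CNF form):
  a ∨ g ∨ u ∨ x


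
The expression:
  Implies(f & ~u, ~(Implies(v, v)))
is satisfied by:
  {u: True, f: False}
  {f: False, u: False}
  {f: True, u: True}


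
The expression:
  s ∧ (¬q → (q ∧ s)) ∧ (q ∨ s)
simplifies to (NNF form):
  q ∧ s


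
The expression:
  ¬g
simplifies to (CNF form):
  ¬g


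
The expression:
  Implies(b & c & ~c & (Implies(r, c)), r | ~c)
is always true.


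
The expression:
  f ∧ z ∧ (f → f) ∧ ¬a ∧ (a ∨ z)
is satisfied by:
  {z: True, f: True, a: False}


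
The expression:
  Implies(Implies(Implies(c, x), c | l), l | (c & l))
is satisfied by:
  {l: True, c: False}
  {c: False, l: False}
  {c: True, l: True}


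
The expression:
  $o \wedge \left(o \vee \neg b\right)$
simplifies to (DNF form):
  $o$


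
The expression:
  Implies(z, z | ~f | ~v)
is always true.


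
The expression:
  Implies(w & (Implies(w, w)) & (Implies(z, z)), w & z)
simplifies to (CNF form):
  z | ~w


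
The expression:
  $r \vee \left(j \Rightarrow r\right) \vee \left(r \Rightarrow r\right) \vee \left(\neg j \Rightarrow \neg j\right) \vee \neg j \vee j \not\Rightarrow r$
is always true.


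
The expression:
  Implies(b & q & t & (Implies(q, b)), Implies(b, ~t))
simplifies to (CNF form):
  ~b | ~q | ~t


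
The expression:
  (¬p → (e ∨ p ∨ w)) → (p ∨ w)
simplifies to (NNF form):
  p ∨ w ∨ ¬e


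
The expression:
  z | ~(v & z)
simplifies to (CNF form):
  True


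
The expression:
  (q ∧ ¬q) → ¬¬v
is always true.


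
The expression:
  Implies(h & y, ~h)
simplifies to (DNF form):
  ~h | ~y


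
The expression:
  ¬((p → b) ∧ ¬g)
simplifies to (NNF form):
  g ∨ (p ∧ ¬b)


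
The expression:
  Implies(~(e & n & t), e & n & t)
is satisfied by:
  {t: True, e: True, n: True}


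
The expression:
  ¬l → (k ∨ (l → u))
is always true.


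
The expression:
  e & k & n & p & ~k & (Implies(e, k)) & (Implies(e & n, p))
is never true.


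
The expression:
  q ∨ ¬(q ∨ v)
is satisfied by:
  {q: True, v: False}
  {v: False, q: False}
  {v: True, q: True}


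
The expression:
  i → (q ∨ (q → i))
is always true.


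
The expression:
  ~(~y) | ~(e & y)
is always true.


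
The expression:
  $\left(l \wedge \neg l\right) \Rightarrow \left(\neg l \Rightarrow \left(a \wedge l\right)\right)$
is always true.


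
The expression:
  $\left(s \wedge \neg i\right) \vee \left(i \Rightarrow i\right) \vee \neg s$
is always true.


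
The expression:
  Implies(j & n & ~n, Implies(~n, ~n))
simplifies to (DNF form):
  True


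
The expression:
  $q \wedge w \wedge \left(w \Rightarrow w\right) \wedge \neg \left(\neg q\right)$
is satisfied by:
  {w: True, q: True}


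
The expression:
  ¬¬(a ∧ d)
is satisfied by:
  {a: True, d: True}


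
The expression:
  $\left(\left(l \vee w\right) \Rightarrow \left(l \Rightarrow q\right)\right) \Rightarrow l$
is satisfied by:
  {l: True}


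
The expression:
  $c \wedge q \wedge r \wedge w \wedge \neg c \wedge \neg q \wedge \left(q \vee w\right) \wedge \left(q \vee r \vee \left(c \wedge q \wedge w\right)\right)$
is never true.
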